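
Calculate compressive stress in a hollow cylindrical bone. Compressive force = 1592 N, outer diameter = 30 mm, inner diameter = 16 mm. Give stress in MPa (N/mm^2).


A = pi*(r_o^2 - r_i^2)
r_o = 15 mm, r_i = 8 mm
A = 505.796 mm^2
sigma = F/A = 1592 / 505.796
sigma = 3.148 MPa


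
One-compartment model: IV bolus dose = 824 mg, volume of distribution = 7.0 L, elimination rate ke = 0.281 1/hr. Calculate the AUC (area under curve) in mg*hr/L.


C0 = Dose/Vd = 824/7.0 = 117.714 mg/L
AUC = C0/ke = 117.714/0.281
AUC = 418.9 mg*hr/L


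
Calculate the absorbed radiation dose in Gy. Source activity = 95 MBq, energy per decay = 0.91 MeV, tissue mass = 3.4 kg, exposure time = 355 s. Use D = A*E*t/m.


A = 95 MBq = 9.5000e+07 Bq
E = 0.91 MeV = 1.45782e-13 J
D = A*E*t/m = 9.5000e+07*1.45782e-13*355/3.4
D = 0.001446 Gy


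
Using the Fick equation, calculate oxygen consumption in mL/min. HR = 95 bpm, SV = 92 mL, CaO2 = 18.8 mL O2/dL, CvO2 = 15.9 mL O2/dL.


CO = HR*SV = 95*92/1000 = 8.74 L/min
a-v O2 diff = 18.8 - 15.9 = 2.9 mL/dL
VO2 = CO * (CaO2-CvO2) * 10 dL/L
VO2 = 8.74 * 2.9 * 10
VO2 = 253.5 mL/min


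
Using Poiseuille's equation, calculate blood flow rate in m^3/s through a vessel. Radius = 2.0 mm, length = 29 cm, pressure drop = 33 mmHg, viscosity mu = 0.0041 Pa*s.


Q = pi*r^4*dP / (8*mu*L)
r = 0.002 m, L = 0.29 m
dP = 33 mmHg = 4399.626 Pa
Q = 2.3250e-05 m^3/s


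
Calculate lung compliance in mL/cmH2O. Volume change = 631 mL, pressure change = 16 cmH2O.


C = dV / dP
C = 631 / 16
C = 39.44 mL/cmH2O


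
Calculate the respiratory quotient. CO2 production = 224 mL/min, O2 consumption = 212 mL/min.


RQ = VCO2 / VO2
RQ = 224 / 212
RQ = 1.057


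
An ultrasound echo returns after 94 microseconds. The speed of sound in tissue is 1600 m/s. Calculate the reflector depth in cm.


depth = c * t / 2
t = 94 us = 9.4000e-05 s
depth = 1600 * 9.4000e-05 / 2
depth = 0.0752 m = 7.52 cm


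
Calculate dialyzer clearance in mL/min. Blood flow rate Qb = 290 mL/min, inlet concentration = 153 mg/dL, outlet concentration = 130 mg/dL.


K = Qb * (Cb_in - Cb_out) / Cb_in
K = 290 * (153 - 130) / 153
K = 43.59 mL/min


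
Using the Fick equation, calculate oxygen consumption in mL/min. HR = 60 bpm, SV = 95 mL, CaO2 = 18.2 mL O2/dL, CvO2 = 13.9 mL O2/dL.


CO = HR*SV = 60*95/1000 = 5.7 L/min
a-v O2 diff = 18.2 - 13.9 = 4.3 mL/dL
VO2 = CO * (CaO2-CvO2) * 10 dL/L
VO2 = 5.7 * 4.3 * 10
VO2 = 245.1 mL/min


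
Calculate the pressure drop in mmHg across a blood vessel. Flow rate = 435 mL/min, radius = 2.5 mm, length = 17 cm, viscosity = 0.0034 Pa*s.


dP = 8*mu*L*Q / (pi*r^4)
Q = 435 mL/min = 7.25e-06 m^3/s
dP = 273.178 Pa = 273.178 / 133.322 mmHg = 2.049 mmHg


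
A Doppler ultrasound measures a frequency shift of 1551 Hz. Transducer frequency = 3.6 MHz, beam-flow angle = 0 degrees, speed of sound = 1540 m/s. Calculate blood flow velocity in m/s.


v = fd * c / (2 * f0 * cos(theta))
v = 1551 * 1540 / (2 * 3.6000e+06 * cos(0))
v = 0.3317 m/s


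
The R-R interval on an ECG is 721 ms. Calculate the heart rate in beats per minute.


HR = 60 / RR_interval(s)
RR = 721 ms = 0.721 s
HR = 60 / 0.721 = 83.22 bpm


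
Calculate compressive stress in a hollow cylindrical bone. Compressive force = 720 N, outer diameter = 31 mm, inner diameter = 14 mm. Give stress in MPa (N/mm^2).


A = pi*(r_o^2 - r_i^2)
r_o = 15.5 mm, r_i = 7 mm
A = 600.83 mm^2
sigma = F/A = 720 / 600.83
sigma = 1.198 MPa


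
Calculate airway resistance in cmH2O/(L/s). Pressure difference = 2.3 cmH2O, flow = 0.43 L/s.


R = dP / flow
R = 2.3 / 0.43
R = 5.349 cmH2O/(L/s)


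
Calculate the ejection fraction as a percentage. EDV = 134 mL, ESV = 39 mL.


SV = EDV - ESV = 134 - 39 = 95 mL
EF = SV/EDV * 100 = 95/134 * 100
EF = 70.9%


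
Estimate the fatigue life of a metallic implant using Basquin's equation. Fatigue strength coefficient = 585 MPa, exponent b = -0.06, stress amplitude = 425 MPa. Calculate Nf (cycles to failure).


sigma_a = sigma_f' * (2Nf)^b
2Nf = (sigma_a/sigma_f')^(1/b)
2Nf = (425/585)^(1/-0.06)
2Nf = 205.48601
Nf = 102.7


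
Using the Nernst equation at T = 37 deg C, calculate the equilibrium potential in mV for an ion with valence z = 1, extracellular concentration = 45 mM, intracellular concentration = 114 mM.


E = (RT/(zF)) * ln(C_out/C_in)
T = 37 + 273.15 = 310.15 K
E = (8.314 * 310.15 / (1 * 96485)) * ln(45/114)
E = -24.84 mV


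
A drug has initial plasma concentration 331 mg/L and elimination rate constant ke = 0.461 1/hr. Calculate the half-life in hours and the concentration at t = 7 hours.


t_half = ln(2) / ke = 0.693147 / 0.461 = 1.504 hr
C(t) = C0 * exp(-ke*t) = 331 * exp(-0.461*7)
C(7) = 13.13 mg/L


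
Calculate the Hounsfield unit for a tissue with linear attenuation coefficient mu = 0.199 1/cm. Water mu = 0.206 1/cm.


HU = ((mu_tissue - mu_water) / mu_water) * 1000
HU = ((0.199 - 0.206) / 0.206) * 1000
HU = -33.98


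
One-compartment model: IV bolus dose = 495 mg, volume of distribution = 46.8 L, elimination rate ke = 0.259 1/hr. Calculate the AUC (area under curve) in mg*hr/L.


C0 = Dose/Vd = 495/46.8 = 10.5769 mg/L
AUC = C0/ke = 10.5769/0.259
AUC = 40.84 mg*hr/L


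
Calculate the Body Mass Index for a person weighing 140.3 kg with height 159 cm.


BMI = weight / height^2
height = 159 cm = 1.59 m
BMI = 140.3 / 1.59^2
BMI = 55.5 kg/m^2


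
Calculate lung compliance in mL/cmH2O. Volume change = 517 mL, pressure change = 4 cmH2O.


C = dV / dP
C = 517 / 4
C = 129.2 mL/cmH2O


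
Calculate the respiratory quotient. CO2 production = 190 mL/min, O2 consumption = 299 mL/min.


RQ = VCO2 / VO2
RQ = 190 / 299
RQ = 0.6355


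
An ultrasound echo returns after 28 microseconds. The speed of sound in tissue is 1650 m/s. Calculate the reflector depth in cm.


depth = c * t / 2
t = 28 us = 2.8000e-05 s
depth = 1650 * 2.8000e-05 / 2
depth = 0.0231 m = 2.31 cm


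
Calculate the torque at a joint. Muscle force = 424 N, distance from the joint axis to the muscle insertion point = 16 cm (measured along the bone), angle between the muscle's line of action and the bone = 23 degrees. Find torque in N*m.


Torque = F * d * sin(theta)   (moment arm = d*sin(theta))
d = 16 cm = 0.16 m
Torque = 424 * 0.16 * sin(23)
Torque = 26.51 N*m


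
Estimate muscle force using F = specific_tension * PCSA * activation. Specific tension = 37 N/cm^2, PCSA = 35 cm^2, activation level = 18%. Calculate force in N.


F = sigma * PCSA * activation
F = 37 * 35 * 0.18
F = 233.1 N


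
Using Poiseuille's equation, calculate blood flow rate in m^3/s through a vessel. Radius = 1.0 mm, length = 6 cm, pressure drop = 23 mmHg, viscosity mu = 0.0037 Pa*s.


Q = pi*r^4*dP / (8*mu*L)
r = 0.001 m, L = 0.06 m
dP = 23 mmHg = 3066.406 Pa
Q = 5.4242e-06 m^3/s


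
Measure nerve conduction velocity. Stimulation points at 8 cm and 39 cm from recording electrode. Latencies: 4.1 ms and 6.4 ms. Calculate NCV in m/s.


Distance = (39 - 8) / 100 = 0.31 m
dt = (6.4 - 4.1) / 1000 = 0.0023 s
NCV = dist / dt = 134.8 m/s


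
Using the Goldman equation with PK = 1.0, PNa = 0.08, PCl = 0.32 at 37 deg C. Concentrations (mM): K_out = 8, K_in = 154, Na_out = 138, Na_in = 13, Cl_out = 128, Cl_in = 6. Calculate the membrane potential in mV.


Vm = (RT/F)*ln((PK*Ko + PNa*Nao + PCl*Cli)/(PK*Ki + PNa*Nai + PCl*Clo))
Numer = 20.96, Denom = 196
Vm = -59.74 mV


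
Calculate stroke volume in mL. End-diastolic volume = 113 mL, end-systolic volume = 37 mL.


SV = EDV - ESV
SV = 113 - 37
SV = 76 mL


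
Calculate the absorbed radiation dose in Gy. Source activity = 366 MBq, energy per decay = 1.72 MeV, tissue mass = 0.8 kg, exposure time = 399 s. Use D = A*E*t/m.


A = 366 MBq = 3.6600e+08 Bq
E = 1.72 MeV = 2.75544e-13 J
D = A*E*t/m = 3.6600e+08*2.75544e-13*399/0.8
D = 0.0503 Gy


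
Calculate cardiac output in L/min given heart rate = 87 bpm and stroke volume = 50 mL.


CO = HR * SV
CO = 87 * 50 / 1000
CO = 4.35 L/min


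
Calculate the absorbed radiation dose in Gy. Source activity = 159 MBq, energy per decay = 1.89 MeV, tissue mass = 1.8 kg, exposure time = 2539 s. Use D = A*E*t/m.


A = 159 MBq = 1.5900e+08 Bq
E = 1.89 MeV = 3.02778e-13 J
D = A*E*t/m = 1.5900e+08*3.02778e-13*2539/1.8
D = 0.06791 Gy


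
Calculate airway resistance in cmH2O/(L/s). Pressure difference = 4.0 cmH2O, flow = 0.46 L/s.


R = dP / flow
R = 4.0 / 0.46
R = 8.696 cmH2O/(L/s)


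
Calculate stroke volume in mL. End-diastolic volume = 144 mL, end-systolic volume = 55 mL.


SV = EDV - ESV
SV = 144 - 55
SV = 89 mL


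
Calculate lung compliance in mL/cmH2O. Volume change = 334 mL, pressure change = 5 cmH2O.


C = dV / dP
C = 334 / 5
C = 66.8 mL/cmH2O


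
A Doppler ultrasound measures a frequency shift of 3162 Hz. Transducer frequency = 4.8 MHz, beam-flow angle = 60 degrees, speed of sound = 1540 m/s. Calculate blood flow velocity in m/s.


v = fd * c / (2 * f0 * cos(theta))
v = 3162 * 1540 / (2 * 4.8000e+06 * cos(60))
v = 1.014 m/s


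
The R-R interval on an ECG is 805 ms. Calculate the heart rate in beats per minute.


HR = 60 / RR_interval(s)
RR = 805 ms = 0.805 s
HR = 60 / 0.805 = 74.53 bpm


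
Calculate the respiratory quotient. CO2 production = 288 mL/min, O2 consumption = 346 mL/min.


RQ = VCO2 / VO2
RQ = 288 / 346
RQ = 0.8324


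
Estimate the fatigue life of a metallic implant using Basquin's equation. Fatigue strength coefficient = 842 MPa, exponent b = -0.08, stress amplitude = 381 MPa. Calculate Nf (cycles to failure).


sigma_a = sigma_f' * (2Nf)^b
2Nf = (sigma_a/sigma_f')^(1/b)
2Nf = (381/842)^(1/-0.08)
2Nf = 20176.18
Nf = 1.009e+04


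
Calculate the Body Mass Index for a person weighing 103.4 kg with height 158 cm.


BMI = weight / height^2
height = 158 cm = 1.58 m
BMI = 103.4 / 1.58^2
BMI = 41.42 kg/m^2


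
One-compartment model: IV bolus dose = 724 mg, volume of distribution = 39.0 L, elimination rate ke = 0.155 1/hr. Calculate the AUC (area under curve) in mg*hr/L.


C0 = Dose/Vd = 724/39.0 = 18.5641 mg/L
AUC = C0/ke = 18.5641/0.155
AUC = 119.8 mg*hr/L


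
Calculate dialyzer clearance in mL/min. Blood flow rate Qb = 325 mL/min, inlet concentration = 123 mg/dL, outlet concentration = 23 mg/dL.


K = Qb * (Cb_in - Cb_out) / Cb_in
K = 325 * (123 - 23) / 123
K = 264.2 mL/min


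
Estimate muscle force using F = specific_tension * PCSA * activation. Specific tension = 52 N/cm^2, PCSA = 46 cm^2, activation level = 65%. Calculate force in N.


F = sigma * PCSA * activation
F = 52 * 46 * 0.65
F = 1555 N


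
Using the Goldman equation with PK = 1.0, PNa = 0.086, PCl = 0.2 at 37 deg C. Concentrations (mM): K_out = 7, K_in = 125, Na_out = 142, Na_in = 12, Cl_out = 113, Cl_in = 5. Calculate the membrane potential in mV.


Vm = (RT/F)*ln((PK*Ko + PNa*Nao + PCl*Cli)/(PK*Ki + PNa*Nai + PCl*Clo))
Numer = 20.212, Denom = 148.632
Vm = -53.32 mV


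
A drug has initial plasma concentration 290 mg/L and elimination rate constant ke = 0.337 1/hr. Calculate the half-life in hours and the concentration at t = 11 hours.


t_half = ln(2) / ke = 0.693147 / 0.337 = 2.057 hr
C(t) = C0 * exp(-ke*t) = 290 * exp(-0.337*11)
C(11) = 7.12 mg/L


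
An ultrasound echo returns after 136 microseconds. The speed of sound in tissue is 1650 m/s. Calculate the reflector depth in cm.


depth = c * t / 2
t = 136 us = 1.3600e-04 s
depth = 1650 * 1.3600e-04 / 2
depth = 0.1122 m = 11.22 cm


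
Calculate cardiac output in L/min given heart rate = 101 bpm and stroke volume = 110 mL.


CO = HR * SV
CO = 101 * 110 / 1000
CO = 11.11 L/min


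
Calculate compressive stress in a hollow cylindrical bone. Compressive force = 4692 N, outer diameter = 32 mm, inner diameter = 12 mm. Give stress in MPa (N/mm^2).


A = pi*(r_o^2 - r_i^2)
r_o = 16 mm, r_i = 6 mm
A = 691.15 mm^2
sigma = F/A = 4692 / 691.15
sigma = 6.789 MPa


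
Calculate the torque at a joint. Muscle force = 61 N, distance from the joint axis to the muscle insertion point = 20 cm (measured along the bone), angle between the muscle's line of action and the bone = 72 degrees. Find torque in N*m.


Torque = F * d * sin(theta)   (moment arm = d*sin(theta))
d = 20 cm = 0.2 m
Torque = 61 * 0.2 * sin(72)
Torque = 11.6 N*m


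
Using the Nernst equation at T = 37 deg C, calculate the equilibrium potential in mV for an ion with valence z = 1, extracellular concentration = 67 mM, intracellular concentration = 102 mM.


E = (RT/(zF)) * ln(C_out/C_in)
T = 37 + 273.15 = 310.15 K
E = (8.314 * 310.15 / (1 * 96485)) * ln(67/102)
E = -11.23 mV


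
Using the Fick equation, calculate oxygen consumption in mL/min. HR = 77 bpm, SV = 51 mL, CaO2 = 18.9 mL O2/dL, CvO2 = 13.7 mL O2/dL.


CO = HR*SV = 77*51/1000 = 3.927 L/min
a-v O2 diff = 18.9 - 13.7 = 5.2 mL/dL
VO2 = CO * (CaO2-CvO2) * 10 dL/L
VO2 = 3.927 * 5.2 * 10
VO2 = 204.2 mL/min


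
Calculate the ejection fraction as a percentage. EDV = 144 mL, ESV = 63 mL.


SV = EDV - ESV = 144 - 63 = 81 mL
EF = SV/EDV * 100 = 81/144 * 100
EF = 56.25%


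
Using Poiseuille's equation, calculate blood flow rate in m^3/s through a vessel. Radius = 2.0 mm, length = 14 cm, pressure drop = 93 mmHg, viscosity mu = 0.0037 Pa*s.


Q = pi*r^4*dP / (8*mu*L)
r = 0.002 m, L = 0.14 m
dP = 93 mmHg = 12398.946 Pa
Q = 1.5040e-04 m^3/s


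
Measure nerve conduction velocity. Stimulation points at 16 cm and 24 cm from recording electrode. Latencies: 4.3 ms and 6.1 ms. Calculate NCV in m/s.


Distance = (24 - 16) / 100 = 0.08 m
dt = (6.1 - 4.3) / 1000 = 0.0018 s
NCV = dist / dt = 44.44 m/s


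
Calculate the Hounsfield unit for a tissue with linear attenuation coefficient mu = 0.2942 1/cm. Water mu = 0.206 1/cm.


HU = ((mu_tissue - mu_water) / mu_water) * 1000
HU = ((0.2942 - 0.206) / 0.206) * 1000
HU = 428.2


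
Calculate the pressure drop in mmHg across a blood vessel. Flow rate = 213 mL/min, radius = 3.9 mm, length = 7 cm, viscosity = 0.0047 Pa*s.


dP = 8*mu*L*Q / (pi*r^4)
Q = 213 mL/min = 3.55e-06 m^3/s
dP = 12.856 Pa = 12.856 / 133.322 mmHg = 0.09643 mmHg


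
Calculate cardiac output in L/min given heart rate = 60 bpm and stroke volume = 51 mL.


CO = HR * SV
CO = 60 * 51 / 1000
CO = 3.06 L/min


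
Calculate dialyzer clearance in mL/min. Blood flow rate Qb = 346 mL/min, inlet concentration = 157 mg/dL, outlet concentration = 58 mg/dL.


K = Qb * (Cb_in - Cb_out) / Cb_in
K = 346 * (157 - 58) / 157
K = 218.2 mL/min


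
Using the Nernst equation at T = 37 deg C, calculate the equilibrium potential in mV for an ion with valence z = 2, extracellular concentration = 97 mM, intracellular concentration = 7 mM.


E = (RT/(zF)) * ln(C_out/C_in)
T = 37 + 273.15 = 310.15 K
E = (8.314 * 310.15 / (2 * 96485)) * ln(97/7)
E = 35.13 mV


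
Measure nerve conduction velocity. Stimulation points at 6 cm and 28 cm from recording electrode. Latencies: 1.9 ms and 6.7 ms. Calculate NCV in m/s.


Distance = (28 - 6) / 100 = 0.22 m
dt = (6.7 - 1.9) / 1000 = 0.0048 s
NCV = dist / dt = 45.83 m/s


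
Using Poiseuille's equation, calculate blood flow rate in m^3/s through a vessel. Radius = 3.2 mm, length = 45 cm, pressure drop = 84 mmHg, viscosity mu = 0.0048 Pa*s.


Q = pi*r^4*dP / (8*mu*L)
r = 0.0032 m, L = 0.45 m
dP = 84 mmHg = 11199.048 Pa
Q = 2.1349e-04 m^3/s


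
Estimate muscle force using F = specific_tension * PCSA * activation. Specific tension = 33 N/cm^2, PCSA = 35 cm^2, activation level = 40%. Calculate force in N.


F = sigma * PCSA * activation
F = 33 * 35 * 0.4
F = 462 N


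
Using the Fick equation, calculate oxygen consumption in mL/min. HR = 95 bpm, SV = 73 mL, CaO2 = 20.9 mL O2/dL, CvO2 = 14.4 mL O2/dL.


CO = HR*SV = 95*73/1000 = 6.935 L/min
a-v O2 diff = 20.9 - 14.4 = 6.5 mL/dL
VO2 = CO * (CaO2-CvO2) * 10 dL/L
VO2 = 6.935 * 6.5 * 10
VO2 = 450.8 mL/min


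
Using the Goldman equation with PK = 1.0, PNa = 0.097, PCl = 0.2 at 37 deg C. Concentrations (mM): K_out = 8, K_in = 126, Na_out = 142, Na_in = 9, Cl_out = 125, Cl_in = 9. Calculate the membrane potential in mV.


Vm = (RT/F)*ln((PK*Ko + PNa*Nao + PCl*Cli)/(PK*Ki + PNa*Nai + PCl*Clo))
Numer = 23.574, Denom = 151.873
Vm = -49.79 mV


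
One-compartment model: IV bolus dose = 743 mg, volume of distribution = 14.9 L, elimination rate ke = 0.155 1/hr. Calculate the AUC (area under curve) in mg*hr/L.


C0 = Dose/Vd = 743/14.9 = 49.8658 mg/L
AUC = C0/ke = 49.8658/0.155
AUC = 321.7 mg*hr/L


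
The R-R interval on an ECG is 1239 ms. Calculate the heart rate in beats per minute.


HR = 60 / RR_interval(s)
RR = 1239 ms = 1.239 s
HR = 60 / 1.239 = 48.43 bpm


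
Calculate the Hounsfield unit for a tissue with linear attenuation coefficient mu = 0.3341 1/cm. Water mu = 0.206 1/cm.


HU = ((mu_tissue - mu_water) / mu_water) * 1000
HU = ((0.3341 - 0.206) / 0.206) * 1000
HU = 621.8


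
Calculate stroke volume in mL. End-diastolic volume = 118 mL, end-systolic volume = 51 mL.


SV = EDV - ESV
SV = 118 - 51
SV = 67 mL


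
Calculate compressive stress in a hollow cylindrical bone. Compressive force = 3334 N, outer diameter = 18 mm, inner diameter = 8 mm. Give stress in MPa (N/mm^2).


A = pi*(r_o^2 - r_i^2)
r_o = 9 mm, r_i = 4 mm
A = 204.204 mm^2
sigma = F/A = 3334 / 204.204
sigma = 16.33 MPa


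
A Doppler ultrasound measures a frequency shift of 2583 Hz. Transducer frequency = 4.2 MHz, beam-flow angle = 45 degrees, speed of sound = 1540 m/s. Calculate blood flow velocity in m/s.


v = fd * c / (2 * f0 * cos(theta))
v = 2583 * 1540 / (2 * 4.2000e+06 * cos(45))
v = 0.6697 m/s


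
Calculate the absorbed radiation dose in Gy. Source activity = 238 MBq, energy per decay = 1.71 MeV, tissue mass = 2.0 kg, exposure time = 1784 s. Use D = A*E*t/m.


A = 238 MBq = 2.3800e+08 Bq
E = 1.71 MeV = 2.73942e-13 J
D = A*E*t/m = 2.3800e+08*2.73942e-13*1784/2.0
D = 0.05816 Gy


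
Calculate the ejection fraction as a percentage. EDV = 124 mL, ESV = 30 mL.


SV = EDV - ESV = 124 - 30 = 94 mL
EF = SV/EDV * 100 = 94/124 * 100
EF = 75.81%


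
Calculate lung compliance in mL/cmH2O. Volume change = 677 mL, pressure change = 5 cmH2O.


C = dV / dP
C = 677 / 5
C = 135.4 mL/cmH2O


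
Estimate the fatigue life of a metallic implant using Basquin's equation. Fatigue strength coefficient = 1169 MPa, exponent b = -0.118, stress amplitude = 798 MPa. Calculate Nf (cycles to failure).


sigma_a = sigma_f' * (2Nf)^b
2Nf = (sigma_a/sigma_f')^(1/b)
2Nf = (798/1169)^(1/-0.118)
2Nf = 25.420449
Nf = 12.71


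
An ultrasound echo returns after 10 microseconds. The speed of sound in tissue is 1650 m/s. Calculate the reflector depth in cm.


depth = c * t / 2
t = 10 us = 1.0000e-05 s
depth = 1650 * 1.0000e-05 / 2
depth = 0.00825 m = 0.825 cm


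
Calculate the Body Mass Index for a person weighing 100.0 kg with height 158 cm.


BMI = weight / height^2
height = 158 cm = 1.58 m
BMI = 100.0 / 1.58^2
BMI = 40.06 kg/m^2


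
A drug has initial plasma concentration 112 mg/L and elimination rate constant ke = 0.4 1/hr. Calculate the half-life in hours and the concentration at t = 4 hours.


t_half = ln(2) / ke = 0.693147 / 0.4 = 1.733 hr
C(t) = C0 * exp(-ke*t) = 112 * exp(-0.4*4)
C(4) = 22.61 mg/L


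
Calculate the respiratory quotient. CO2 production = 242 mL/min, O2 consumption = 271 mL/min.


RQ = VCO2 / VO2
RQ = 242 / 271
RQ = 0.893


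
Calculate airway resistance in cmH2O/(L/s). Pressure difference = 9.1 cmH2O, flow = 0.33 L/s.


R = dP / flow
R = 9.1 / 0.33
R = 27.58 cmH2O/(L/s)


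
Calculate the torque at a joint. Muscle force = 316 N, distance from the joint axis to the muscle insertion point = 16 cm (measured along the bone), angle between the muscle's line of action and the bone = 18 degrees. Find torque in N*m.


Torque = F * d * sin(theta)   (moment arm = d*sin(theta))
d = 16 cm = 0.16 m
Torque = 316 * 0.16 * sin(18)
Torque = 15.62 N*m


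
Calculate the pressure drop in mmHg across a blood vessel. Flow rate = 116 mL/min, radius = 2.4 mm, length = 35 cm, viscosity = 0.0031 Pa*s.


dP = 8*mu*L*Q / (pi*r^4)
Q = 116 mL/min = 1.93333e-06 m^3/s
dP = 161.002 Pa = 161.002 / 133.322 mmHg = 1.208 mmHg


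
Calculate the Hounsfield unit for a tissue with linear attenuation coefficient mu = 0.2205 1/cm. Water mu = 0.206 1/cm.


HU = ((mu_tissue - mu_water) / mu_water) * 1000
HU = ((0.2205 - 0.206) / 0.206) * 1000
HU = 70.39


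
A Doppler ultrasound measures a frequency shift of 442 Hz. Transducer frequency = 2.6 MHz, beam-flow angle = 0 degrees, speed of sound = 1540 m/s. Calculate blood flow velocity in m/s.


v = fd * c / (2 * f0 * cos(theta))
v = 442 * 1540 / (2 * 2.6000e+06 * cos(0))
v = 0.1309 m/s


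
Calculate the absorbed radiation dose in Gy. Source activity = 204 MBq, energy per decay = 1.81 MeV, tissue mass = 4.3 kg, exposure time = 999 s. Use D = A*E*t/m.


A = 204 MBq = 2.0400e+08 Bq
E = 1.81 MeV = 2.89962e-13 J
D = A*E*t/m = 2.0400e+08*2.89962e-13*999/4.3
D = 0.01374 Gy


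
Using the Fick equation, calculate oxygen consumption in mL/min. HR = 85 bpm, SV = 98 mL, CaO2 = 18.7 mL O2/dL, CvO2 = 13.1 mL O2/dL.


CO = HR*SV = 85*98/1000 = 8.33 L/min
a-v O2 diff = 18.7 - 13.1 = 5.6 mL/dL
VO2 = CO * (CaO2-CvO2) * 10 dL/L
VO2 = 8.33 * 5.6 * 10
VO2 = 466.5 mL/min


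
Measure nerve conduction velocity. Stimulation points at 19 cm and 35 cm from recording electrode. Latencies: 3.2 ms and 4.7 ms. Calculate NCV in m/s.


Distance = (35 - 19) / 100 = 0.16 m
dt = (4.7 - 3.2) / 1000 = 0.0015 s
NCV = dist / dt = 106.7 m/s


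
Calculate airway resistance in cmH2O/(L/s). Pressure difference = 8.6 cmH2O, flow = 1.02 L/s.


R = dP / flow
R = 8.6 / 1.02
R = 8.431 cmH2O/(L/s)


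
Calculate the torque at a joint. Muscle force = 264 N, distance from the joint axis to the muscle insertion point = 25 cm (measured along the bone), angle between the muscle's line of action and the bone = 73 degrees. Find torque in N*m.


Torque = F * d * sin(theta)   (moment arm = d*sin(theta))
d = 25 cm = 0.25 m
Torque = 264 * 0.25 * sin(73)
Torque = 63.12 N*m


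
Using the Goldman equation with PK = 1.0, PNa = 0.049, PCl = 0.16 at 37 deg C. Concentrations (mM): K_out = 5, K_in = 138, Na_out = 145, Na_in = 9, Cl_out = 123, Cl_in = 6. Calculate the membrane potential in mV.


Vm = (RT/F)*ln((PK*Ko + PNa*Nao + PCl*Cli)/(PK*Ki + PNa*Nai + PCl*Clo))
Numer = 13.065, Denom = 158.121
Vm = -66.64 mV


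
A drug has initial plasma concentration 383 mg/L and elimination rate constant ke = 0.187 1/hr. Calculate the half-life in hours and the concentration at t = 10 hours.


t_half = ln(2) / ke = 0.693147 / 0.187 = 3.707 hr
C(t) = C0 * exp(-ke*t) = 383 * exp(-0.187*10)
C(10) = 59.03 mg/L


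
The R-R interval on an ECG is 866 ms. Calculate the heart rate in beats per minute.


HR = 60 / RR_interval(s)
RR = 866 ms = 0.866 s
HR = 60 / 0.866 = 69.28 bpm


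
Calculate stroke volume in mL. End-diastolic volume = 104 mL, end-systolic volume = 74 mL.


SV = EDV - ESV
SV = 104 - 74
SV = 30 mL


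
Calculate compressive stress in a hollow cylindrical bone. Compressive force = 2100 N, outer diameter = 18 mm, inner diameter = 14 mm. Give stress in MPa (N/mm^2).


A = pi*(r_o^2 - r_i^2)
r_o = 9 mm, r_i = 7 mm
A = 100.531 mm^2
sigma = F/A = 2100 / 100.531
sigma = 20.89 MPa


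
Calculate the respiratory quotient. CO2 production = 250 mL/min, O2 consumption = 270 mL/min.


RQ = VCO2 / VO2
RQ = 250 / 270
RQ = 0.9259


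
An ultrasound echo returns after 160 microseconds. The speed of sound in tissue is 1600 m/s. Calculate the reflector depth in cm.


depth = c * t / 2
t = 160 us = 1.6000e-04 s
depth = 1600 * 1.6000e-04 / 2
depth = 0.128 m = 12.8 cm


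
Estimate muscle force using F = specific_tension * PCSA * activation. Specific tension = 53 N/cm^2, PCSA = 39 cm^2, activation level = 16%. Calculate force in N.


F = sigma * PCSA * activation
F = 53 * 39 * 0.16
F = 330.7 N


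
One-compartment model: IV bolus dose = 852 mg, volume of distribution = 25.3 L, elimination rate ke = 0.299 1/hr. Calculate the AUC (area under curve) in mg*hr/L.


C0 = Dose/Vd = 852/25.3 = 33.6759 mg/L
AUC = C0/ke = 33.6759/0.299
AUC = 112.6 mg*hr/L


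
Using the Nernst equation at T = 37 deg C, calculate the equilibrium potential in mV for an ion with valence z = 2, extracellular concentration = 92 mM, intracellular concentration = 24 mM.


E = (RT/(zF)) * ln(C_out/C_in)
T = 37 + 273.15 = 310.15 K
E = (8.314 * 310.15 / (2 * 96485)) * ln(92/24)
E = 17.96 mV


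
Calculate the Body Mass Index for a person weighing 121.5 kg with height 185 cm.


BMI = weight / height^2
height = 185 cm = 1.85 m
BMI = 121.5 / 1.85^2
BMI = 35.5 kg/m^2


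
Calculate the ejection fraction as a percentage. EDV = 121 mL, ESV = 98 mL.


SV = EDV - ESV = 121 - 98 = 23 mL
EF = SV/EDV * 100 = 23/121 * 100
EF = 19.01%


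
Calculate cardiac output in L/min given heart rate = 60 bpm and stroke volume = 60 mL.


CO = HR * SV
CO = 60 * 60 / 1000
CO = 3.6 L/min


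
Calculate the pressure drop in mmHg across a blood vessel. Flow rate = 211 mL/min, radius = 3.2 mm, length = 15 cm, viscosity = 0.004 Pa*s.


dP = 8*mu*L*Q / (pi*r^4)
Q = 211 mL/min = 3.51667e-06 m^3/s
dP = 51.2416 Pa = 51.2416 / 133.322 mmHg = 0.3843 mmHg


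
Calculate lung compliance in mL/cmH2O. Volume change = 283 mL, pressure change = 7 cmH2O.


C = dV / dP
C = 283 / 7
C = 40.43 mL/cmH2O


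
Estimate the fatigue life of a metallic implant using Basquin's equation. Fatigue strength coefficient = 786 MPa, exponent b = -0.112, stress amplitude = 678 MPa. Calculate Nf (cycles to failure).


sigma_a = sigma_f' * (2Nf)^b
2Nf = (sigma_a/sigma_f')^(1/b)
2Nf = (678/786)^(1/-0.112)
2Nf = 3.7424023
Nf = 1.871


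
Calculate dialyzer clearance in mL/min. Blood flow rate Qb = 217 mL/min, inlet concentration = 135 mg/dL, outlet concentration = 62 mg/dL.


K = Qb * (Cb_in - Cb_out) / Cb_in
K = 217 * (135 - 62) / 135
K = 117.3 mL/min


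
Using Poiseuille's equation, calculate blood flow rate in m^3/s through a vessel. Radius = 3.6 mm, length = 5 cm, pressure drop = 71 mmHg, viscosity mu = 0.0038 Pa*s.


Q = pi*r^4*dP / (8*mu*L)
r = 0.0036 m, L = 0.05 m
dP = 71 mmHg = 9465.862 Pa
Q = 0.003286 m^3/s


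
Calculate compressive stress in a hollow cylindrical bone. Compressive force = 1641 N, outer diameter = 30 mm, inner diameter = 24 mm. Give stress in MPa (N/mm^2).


A = pi*(r_o^2 - r_i^2)
r_o = 15 mm, r_i = 12 mm
A = 254.469 mm^2
sigma = F/A = 1641 / 254.469
sigma = 6.449 MPa


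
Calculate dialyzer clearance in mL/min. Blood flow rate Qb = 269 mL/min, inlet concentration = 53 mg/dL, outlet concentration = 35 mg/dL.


K = Qb * (Cb_in - Cb_out) / Cb_in
K = 269 * (53 - 35) / 53
K = 91.36 mL/min


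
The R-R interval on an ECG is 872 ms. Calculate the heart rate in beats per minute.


HR = 60 / RR_interval(s)
RR = 872 ms = 0.872 s
HR = 60 / 0.872 = 68.81 bpm


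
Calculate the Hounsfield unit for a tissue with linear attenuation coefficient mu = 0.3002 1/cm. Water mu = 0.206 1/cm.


HU = ((mu_tissue - mu_water) / mu_water) * 1000
HU = ((0.3002 - 0.206) / 0.206) * 1000
HU = 457.3


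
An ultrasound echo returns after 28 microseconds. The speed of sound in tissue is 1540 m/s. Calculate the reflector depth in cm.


depth = c * t / 2
t = 28 us = 2.8000e-05 s
depth = 1540 * 2.8000e-05 / 2
depth = 0.02156 m = 2.156 cm


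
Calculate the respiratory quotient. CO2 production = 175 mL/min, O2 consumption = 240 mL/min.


RQ = VCO2 / VO2
RQ = 175 / 240
RQ = 0.7292


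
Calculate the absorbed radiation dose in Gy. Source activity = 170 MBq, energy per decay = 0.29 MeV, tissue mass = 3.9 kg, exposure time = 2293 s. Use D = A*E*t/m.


A = 170 MBq = 1.7000e+08 Bq
E = 0.29 MeV = 4.6458e-14 J
D = A*E*t/m = 1.7000e+08*4.6458e-14*2293/3.9
D = 0.004644 Gy


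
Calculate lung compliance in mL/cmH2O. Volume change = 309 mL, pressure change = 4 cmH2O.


C = dV / dP
C = 309 / 4
C = 77.25 mL/cmH2O


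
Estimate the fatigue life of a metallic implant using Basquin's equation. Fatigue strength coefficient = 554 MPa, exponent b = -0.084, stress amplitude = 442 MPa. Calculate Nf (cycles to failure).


sigma_a = sigma_f' * (2Nf)^b
2Nf = (sigma_a/sigma_f')^(1/b)
2Nf = (442/554)^(1/-0.084)
2Nf = 14.713239
Nf = 7.357


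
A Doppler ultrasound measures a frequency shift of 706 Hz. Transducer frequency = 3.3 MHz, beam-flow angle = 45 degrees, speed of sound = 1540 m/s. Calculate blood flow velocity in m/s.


v = fd * c / (2 * f0 * cos(theta))
v = 706 * 1540 / (2 * 3.3000e+06 * cos(45))
v = 0.233 m/s


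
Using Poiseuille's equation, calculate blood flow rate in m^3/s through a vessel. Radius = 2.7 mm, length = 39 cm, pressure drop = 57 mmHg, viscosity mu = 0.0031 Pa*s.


Q = pi*r^4*dP / (8*mu*L)
r = 0.0027 m, L = 0.39 m
dP = 57 mmHg = 7599.354 Pa
Q = 1.3118e-04 m^3/s


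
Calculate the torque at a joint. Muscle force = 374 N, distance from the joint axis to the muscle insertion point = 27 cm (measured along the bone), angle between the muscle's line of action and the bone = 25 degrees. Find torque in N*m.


Torque = F * d * sin(theta)   (moment arm = d*sin(theta))
d = 27 cm = 0.27 m
Torque = 374 * 0.27 * sin(25)
Torque = 42.68 N*m


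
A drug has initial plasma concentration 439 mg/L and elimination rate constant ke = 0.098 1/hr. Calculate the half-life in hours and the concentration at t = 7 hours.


t_half = ln(2) / ke = 0.693147 / 0.098 = 7.073 hr
C(t) = C0 * exp(-ke*t) = 439 * exp(-0.098*7)
C(7) = 221.1 mg/L


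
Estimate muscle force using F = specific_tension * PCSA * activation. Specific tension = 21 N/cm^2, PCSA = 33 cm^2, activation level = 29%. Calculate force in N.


F = sigma * PCSA * activation
F = 21 * 33 * 0.29
F = 201 N


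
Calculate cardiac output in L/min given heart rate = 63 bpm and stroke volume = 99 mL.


CO = HR * SV
CO = 63 * 99 / 1000
CO = 6.237 L/min


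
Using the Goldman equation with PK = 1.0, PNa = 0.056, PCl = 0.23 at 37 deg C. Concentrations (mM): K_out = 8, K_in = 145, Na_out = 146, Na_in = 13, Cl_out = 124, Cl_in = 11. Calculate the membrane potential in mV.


Vm = (RT/F)*ln((PK*Ko + PNa*Nao + PCl*Cli)/(PK*Ki + PNa*Nai + PCl*Clo))
Numer = 18.706, Denom = 174.248
Vm = -59.64 mV


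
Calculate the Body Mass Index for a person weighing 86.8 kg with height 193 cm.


BMI = weight / height^2
height = 193 cm = 1.93 m
BMI = 86.8 / 1.93^2
BMI = 23.3 kg/m^2


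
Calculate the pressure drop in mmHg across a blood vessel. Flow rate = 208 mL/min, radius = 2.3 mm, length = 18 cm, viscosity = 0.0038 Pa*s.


dP = 8*mu*L*Q / (pi*r^4)
Q = 208 mL/min = 3.46667e-06 m^3/s
dP = 215.773 Pa = 215.773 / 133.322 mmHg = 1.618 mmHg


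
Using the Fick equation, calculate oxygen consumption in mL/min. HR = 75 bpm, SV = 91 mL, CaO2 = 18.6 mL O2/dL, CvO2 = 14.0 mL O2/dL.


CO = HR*SV = 75*91/1000 = 6.825 L/min
a-v O2 diff = 18.6 - 14.0 = 4.6 mL/dL
VO2 = CO * (CaO2-CvO2) * 10 dL/L
VO2 = 6.825 * 4.6 * 10
VO2 = 314 mL/min


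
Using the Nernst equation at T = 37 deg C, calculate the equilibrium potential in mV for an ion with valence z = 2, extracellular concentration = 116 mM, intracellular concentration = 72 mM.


E = (RT/(zF)) * ln(C_out/C_in)
T = 37 + 273.15 = 310.15 K
E = (8.314 * 310.15 / (2 * 96485)) * ln(116/72)
E = 6.373 mV


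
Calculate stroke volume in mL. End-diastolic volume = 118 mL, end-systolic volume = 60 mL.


SV = EDV - ESV
SV = 118 - 60
SV = 58 mL


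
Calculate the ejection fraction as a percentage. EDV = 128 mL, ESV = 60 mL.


SV = EDV - ESV = 128 - 60 = 68 mL
EF = SV/EDV * 100 = 68/128 * 100
EF = 53.12%


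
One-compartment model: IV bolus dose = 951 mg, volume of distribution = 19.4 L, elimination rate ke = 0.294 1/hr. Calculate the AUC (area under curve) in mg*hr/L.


C0 = Dose/Vd = 951/19.4 = 49.0206 mg/L
AUC = C0/ke = 49.0206/0.294
AUC = 166.7 mg*hr/L


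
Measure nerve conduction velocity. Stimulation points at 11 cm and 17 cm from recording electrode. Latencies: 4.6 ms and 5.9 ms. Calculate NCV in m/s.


Distance = (17 - 11) / 100 = 0.06 m
dt = (5.9 - 4.6) / 1000 = 0.0013 s
NCV = dist / dt = 46.15 m/s


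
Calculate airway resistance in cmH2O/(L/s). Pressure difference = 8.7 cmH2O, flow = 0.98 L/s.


R = dP / flow
R = 8.7 / 0.98
R = 8.878 cmH2O/(L/s)


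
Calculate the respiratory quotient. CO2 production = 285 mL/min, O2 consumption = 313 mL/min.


RQ = VCO2 / VO2
RQ = 285 / 313
RQ = 0.9105


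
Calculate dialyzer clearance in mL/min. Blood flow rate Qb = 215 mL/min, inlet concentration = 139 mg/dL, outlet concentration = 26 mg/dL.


K = Qb * (Cb_in - Cb_out) / Cb_in
K = 215 * (139 - 26) / 139
K = 174.8 mL/min


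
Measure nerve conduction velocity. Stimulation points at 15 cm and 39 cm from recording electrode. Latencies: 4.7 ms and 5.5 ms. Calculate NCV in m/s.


Distance = (39 - 15) / 100 = 0.24 m
dt = (5.5 - 4.7) / 1000 = 8.0000e-04 s
NCV = dist / dt = 300 m/s


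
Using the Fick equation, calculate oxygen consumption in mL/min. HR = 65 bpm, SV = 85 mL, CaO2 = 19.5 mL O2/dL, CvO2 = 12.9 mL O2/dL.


CO = HR*SV = 65*85/1000 = 5.525 L/min
a-v O2 diff = 19.5 - 12.9 = 6.6 mL/dL
VO2 = CO * (CaO2-CvO2) * 10 dL/L
VO2 = 5.525 * 6.6 * 10
VO2 = 364.7 mL/min


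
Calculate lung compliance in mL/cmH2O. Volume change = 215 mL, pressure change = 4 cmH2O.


C = dV / dP
C = 215 / 4
C = 53.75 mL/cmH2O


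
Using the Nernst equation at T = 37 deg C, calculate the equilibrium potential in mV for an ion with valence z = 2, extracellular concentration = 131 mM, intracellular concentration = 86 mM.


E = (RT/(zF)) * ln(C_out/C_in)
T = 37 + 273.15 = 310.15 K
E = (8.314 * 310.15 / (2 * 96485)) * ln(131/86)
E = 5.624 mV


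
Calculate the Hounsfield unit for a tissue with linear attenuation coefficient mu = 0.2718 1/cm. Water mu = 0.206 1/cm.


HU = ((mu_tissue - mu_water) / mu_water) * 1000
HU = ((0.2718 - 0.206) / 0.206) * 1000
HU = 319.4


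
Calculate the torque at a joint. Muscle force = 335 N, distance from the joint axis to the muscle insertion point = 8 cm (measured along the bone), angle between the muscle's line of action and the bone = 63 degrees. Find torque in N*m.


Torque = F * d * sin(theta)   (moment arm = d*sin(theta))
d = 8 cm = 0.08 m
Torque = 335 * 0.08 * sin(63)
Torque = 23.88 N*m


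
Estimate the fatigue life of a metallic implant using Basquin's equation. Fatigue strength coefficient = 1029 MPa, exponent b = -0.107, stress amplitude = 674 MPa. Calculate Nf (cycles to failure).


sigma_a = sigma_f' * (2Nf)^b
2Nf = (sigma_a/sigma_f')^(1/b)
2Nf = (674/1029)^(1/-0.107)
2Nf = 52.160401
Nf = 26.08


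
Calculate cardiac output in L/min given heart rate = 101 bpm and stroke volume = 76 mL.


CO = HR * SV
CO = 101 * 76 / 1000
CO = 7.676 L/min


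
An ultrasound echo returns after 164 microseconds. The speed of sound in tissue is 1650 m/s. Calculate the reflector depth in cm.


depth = c * t / 2
t = 164 us = 1.6400e-04 s
depth = 1650 * 1.6400e-04 / 2
depth = 0.1353 m = 13.53 cm


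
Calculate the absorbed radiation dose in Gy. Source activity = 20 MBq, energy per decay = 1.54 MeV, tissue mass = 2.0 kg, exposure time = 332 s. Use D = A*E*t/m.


A = 20 MBq = 2.0000e+07 Bq
E = 1.54 MeV = 2.46708e-13 J
D = A*E*t/m = 2.0000e+07*2.46708e-13*332/2.0
D = 8.1907e-04 Gy


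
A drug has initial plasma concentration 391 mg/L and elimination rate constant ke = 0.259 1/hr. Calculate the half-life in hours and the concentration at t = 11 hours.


t_half = ln(2) / ke = 0.693147 / 0.259 = 2.676 hr
C(t) = C0 * exp(-ke*t) = 391 * exp(-0.259*11)
C(11) = 22.64 mg/L


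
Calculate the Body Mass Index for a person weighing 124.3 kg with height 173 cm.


BMI = weight / height^2
height = 173 cm = 1.73 m
BMI = 124.3 / 1.73^2
BMI = 41.53 kg/m^2


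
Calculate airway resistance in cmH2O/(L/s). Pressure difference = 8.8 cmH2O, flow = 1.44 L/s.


R = dP / flow
R = 8.8 / 1.44
R = 6.111 cmH2O/(L/s)


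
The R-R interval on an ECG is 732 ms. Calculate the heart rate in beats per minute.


HR = 60 / RR_interval(s)
RR = 732 ms = 0.732 s
HR = 60 / 0.732 = 81.97 bpm


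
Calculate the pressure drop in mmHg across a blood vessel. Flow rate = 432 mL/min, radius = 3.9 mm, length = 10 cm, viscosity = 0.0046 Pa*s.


dP = 8*mu*L*Q / (pi*r^4)
Q = 432 mL/min = 7.2e-06 m^3/s
dP = 36.4563 Pa = 36.4563 / 133.322 mmHg = 0.2734 mmHg


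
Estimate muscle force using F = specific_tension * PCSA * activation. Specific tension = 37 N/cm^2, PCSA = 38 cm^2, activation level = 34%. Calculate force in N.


F = sigma * PCSA * activation
F = 37 * 38 * 0.34
F = 478 N


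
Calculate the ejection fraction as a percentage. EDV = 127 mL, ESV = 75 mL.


SV = EDV - ESV = 127 - 75 = 52 mL
EF = SV/EDV * 100 = 52/127 * 100
EF = 40.94%


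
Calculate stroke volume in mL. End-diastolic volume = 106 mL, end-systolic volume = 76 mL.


SV = EDV - ESV
SV = 106 - 76
SV = 30 mL


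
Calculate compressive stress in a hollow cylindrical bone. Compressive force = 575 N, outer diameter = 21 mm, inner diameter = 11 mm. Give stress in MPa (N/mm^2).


A = pi*(r_o^2 - r_i^2)
r_o = 10.5 mm, r_i = 5.5 mm
A = 251.327 mm^2
sigma = F/A = 575 / 251.327
sigma = 2.288 MPa


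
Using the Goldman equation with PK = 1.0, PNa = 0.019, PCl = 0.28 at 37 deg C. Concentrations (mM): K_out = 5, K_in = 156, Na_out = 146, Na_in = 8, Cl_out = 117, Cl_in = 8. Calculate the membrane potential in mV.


Vm = (RT/F)*ln((PK*Ko + PNa*Nao + PCl*Cli)/(PK*Ki + PNa*Nai + PCl*Clo))
Numer = 10.014, Denom = 188.912
Vm = -78.5 mV


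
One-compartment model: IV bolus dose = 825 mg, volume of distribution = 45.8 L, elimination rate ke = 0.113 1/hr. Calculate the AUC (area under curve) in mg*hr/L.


C0 = Dose/Vd = 825/45.8 = 18.0131 mg/L
AUC = C0/ke = 18.0131/0.113
AUC = 159.4 mg*hr/L


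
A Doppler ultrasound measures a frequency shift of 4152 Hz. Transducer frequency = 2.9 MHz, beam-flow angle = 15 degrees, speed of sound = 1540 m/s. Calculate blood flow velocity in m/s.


v = fd * c / (2 * f0 * cos(theta))
v = 4152 * 1540 / (2 * 2.9000e+06 * cos(15))
v = 1.141 m/s


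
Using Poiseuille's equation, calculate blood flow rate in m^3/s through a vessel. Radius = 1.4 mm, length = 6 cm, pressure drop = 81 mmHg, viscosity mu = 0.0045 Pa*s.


Q = pi*r^4*dP / (8*mu*L)
r = 0.0014 m, L = 0.06 m
dP = 81 mmHg = 10799.082 Pa
Q = 6.0339e-05 m^3/s


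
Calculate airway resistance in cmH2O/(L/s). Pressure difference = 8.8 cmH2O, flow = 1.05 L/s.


R = dP / flow
R = 8.8 / 1.05
R = 8.381 cmH2O/(L/s)


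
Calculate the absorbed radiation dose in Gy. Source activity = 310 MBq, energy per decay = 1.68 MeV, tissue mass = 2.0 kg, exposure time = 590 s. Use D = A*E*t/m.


A = 310 MBq = 3.1000e+08 Bq
E = 1.68 MeV = 2.69136e-13 J
D = A*E*t/m = 3.1000e+08*2.69136e-13*590/2.0
D = 0.02461 Gy


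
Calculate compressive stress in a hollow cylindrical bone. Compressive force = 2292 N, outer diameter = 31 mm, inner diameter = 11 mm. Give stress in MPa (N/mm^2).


A = pi*(r_o^2 - r_i^2)
r_o = 15.5 mm, r_i = 5.5 mm
A = 659.734 mm^2
sigma = F/A = 2292 / 659.734
sigma = 3.474 MPa


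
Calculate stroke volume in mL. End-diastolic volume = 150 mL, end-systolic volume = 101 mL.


SV = EDV - ESV
SV = 150 - 101
SV = 49 mL


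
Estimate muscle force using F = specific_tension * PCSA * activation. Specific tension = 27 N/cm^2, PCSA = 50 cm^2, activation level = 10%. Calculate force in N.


F = sigma * PCSA * activation
F = 27 * 50 * 0.1
F = 135 N


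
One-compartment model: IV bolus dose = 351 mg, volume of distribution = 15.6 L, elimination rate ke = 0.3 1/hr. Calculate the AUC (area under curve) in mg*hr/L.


C0 = Dose/Vd = 351/15.6 = 22.5 mg/L
AUC = C0/ke = 22.5/0.3
AUC = 75 mg*hr/L
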